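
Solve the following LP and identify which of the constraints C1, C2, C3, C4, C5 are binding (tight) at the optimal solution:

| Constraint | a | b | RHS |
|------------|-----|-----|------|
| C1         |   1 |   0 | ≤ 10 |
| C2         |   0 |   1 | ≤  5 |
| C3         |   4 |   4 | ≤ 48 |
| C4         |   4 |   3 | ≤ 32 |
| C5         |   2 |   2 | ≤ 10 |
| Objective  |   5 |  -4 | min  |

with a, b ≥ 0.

At a = 0, b = 5, compute slack b - a·x for each constraint:
  C1: 10 − 0 = 10  (slack)
  C2: 5 − 5 = 0  (binding)
  C3: 48 − 20 = 28  (slack)
  C4: 32 − 15 = 17  (slack)
  C5: 10 − 10 = 0  (binding)

Optimal: a = 0, b = 5
Binding: C2, C5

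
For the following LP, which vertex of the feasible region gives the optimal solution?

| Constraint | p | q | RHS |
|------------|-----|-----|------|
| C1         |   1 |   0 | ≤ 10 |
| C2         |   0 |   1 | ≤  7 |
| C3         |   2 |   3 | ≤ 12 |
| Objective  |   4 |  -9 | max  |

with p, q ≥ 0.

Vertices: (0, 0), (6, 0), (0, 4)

Evaluate the objective at each vertex of the feasible region:
  z(0, 0) = 0
  z(6, 0) = 24  ←
  z(0, 4) = -36
The maximum is at p = 6, q = 0.

(6, 0)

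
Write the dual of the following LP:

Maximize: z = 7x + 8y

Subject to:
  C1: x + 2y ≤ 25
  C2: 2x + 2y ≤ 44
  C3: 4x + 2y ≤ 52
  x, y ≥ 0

Primal max cᵀx s.t. Ax ≤ b, x ≥ 0  →  Dual min bᵀy s.t. Aᵀy ≥ c, y ≥ 0.

Minimize: z = 25y1 + 44y2 + 52y3

Subject to:
  y1 + 2y2 + 4y3 ≥ 7
  2y1 + 2y2 + 2y3 ≥ 8
  y1, y2, y3 ≥ 0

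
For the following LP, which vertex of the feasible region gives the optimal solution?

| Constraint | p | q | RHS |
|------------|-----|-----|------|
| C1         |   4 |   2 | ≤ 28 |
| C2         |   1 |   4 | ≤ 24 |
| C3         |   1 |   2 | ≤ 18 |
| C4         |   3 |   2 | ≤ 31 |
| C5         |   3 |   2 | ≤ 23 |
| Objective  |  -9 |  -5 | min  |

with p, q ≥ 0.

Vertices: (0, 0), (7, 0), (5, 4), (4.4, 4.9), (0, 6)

Evaluate the objective at each vertex of the feasible region:
  z(0, 0) = 0
  z(7, 0) = -63
  z(5, 4) = -65  ←
  z(4.4, 4.9) = -64.1
  z(0, 6) = -30
The minimum is at p = 5, q = 4.

(5, 4)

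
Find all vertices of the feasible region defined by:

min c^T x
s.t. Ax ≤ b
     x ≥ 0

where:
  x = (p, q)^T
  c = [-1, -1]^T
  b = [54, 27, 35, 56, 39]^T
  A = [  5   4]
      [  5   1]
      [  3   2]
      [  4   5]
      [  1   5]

(0, 0), (5.4, 0), (4, 7), (0, 7.8)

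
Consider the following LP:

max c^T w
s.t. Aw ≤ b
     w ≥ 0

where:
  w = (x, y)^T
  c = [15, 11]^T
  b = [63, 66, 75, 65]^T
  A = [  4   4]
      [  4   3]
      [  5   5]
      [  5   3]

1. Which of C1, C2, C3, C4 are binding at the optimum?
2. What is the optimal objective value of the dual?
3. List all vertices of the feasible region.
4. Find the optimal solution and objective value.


1. C3, C4
2. 205
3. (0, 0), (13, 0), (10, 5), (0, 15)
4. x = 10, y = 5, z = 205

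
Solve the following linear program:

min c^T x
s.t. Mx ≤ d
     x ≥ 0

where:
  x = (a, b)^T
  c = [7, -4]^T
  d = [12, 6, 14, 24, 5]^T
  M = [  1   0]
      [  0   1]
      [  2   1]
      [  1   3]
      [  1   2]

Evaluate the objective at each vertex of the feasible region:
  z(0, 0) = 0
  z(5, 0) = 35
  z(0, 2.5) = -10  ←
The minimum is at a = 0, b = 2.5.

a = 0, b = 2.5, z = -10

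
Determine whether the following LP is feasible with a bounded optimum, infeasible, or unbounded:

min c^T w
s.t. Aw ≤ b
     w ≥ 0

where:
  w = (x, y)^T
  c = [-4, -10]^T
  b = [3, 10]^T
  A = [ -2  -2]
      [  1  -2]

Unbounded (objective can decrease without bound)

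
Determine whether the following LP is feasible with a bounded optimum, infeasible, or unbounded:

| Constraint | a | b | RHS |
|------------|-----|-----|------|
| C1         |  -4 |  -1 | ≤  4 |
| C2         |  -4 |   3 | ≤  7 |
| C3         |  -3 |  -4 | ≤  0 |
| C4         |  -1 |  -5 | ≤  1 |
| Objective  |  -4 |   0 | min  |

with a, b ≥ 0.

Unbounded (objective can decrease without bound)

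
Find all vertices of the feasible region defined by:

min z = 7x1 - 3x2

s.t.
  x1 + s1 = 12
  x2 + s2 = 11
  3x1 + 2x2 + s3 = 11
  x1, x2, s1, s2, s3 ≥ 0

(0, 0), (3.667, 0), (0, 5.5)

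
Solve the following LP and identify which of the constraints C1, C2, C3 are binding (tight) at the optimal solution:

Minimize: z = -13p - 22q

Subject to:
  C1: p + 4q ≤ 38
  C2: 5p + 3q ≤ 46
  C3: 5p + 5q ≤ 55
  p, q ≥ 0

At p = 2, q = 9, compute slack b - a·x for each constraint:
  C1: 38 − 38 = 0  (binding)
  C2: 46 − 37 = 9  (slack)
  C3: 55 − 55 = 0  (binding)

Optimal: p = 2, q = 9
Binding: C1, C3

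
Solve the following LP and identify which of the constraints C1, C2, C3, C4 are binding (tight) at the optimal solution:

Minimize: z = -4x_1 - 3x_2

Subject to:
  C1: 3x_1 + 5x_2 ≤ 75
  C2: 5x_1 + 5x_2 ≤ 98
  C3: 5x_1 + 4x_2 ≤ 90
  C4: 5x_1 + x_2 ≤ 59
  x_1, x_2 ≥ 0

At x_1 = 10, x_2 = 9, compute slack b - a·x for each constraint:
  C1: 75 − 75 = 0  (binding)
  C2: 98 − 95 = 3  (slack)
  C3: 90 − 86 = 4  (slack)
  C4: 59 − 59 = 0  (binding)

Optimal: x_1 = 10, x_2 = 9
Binding: C1, C4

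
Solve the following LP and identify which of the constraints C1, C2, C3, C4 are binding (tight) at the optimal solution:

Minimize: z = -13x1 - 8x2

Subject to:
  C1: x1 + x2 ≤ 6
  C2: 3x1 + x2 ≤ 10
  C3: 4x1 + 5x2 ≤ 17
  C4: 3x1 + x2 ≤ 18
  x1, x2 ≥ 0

At x1 = 3, x2 = 1, compute slack b - a·x for each constraint:
  C1: 6 − 4 = 2  (slack)
  C2: 10 − 10 = 0  (binding)
  C3: 17 − 17 = 0  (binding)
  C4: 18 − 10 = 8  (slack)

Optimal: x1 = 3, x2 = 1
Binding: C2, C3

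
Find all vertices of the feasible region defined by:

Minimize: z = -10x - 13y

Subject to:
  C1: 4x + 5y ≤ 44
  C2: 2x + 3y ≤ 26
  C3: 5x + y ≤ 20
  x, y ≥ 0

(0, 0), (4, 0), (2.667, 6.667), (1, 8), (0, 8.667)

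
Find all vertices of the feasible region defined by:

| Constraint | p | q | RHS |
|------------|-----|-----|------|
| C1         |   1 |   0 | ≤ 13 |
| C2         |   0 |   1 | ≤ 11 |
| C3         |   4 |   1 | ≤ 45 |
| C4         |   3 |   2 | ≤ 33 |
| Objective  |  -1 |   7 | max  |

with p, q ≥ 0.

(0, 0), (11, 0), (3.667, 11), (0, 11)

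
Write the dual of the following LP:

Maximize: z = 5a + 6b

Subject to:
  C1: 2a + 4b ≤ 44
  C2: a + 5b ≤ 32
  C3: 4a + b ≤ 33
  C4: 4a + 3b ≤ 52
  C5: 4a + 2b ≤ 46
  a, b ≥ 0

Primal max cᵀx s.t. Ax ≤ b, x ≥ 0  →  Dual min bᵀy s.t. Aᵀy ≥ c, y ≥ 0.

Minimize: z = 44y1 + 32y2 + 33y3 + 52y4 + 46y5

Subject to:
  2y1 + y2 + 4y3 + 4y4 + 4y5 ≥ 5
  4y1 + 5y2 + y3 + 3y4 + 2y5 ≥ 6
  y1, y2, y3, y4, y5 ≥ 0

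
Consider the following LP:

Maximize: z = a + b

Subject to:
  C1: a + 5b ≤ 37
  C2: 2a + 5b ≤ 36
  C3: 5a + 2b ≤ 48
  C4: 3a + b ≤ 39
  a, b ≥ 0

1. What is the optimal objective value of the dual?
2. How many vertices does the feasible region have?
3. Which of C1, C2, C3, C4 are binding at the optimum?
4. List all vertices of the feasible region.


1. 12
2. 4
3. C2, C3
4. (0, 0), (9.6, 0), (8, 4), (0, 7.2)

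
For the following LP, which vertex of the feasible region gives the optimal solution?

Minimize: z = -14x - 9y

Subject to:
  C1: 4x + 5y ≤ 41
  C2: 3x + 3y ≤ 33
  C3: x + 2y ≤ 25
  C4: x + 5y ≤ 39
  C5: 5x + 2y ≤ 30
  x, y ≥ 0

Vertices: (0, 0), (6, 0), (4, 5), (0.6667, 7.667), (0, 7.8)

Evaluate the objective at each vertex of the feasible region:
  z(0, 0) = 0
  z(6, 0) = -84
  z(4, 5) = -101  ←
  z(0.6667, 7.667) = -78.33
  z(0, 7.8) = -70.2
The minimum is at x = 4, y = 5.

(4, 5)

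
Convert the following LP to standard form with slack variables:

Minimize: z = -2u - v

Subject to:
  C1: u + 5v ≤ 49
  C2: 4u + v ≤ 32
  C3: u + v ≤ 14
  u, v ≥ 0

min z = -2u - v

s.t.
  u + 5v + s1 = 49
  4u + v + s2 = 32
  u + v + s3 = 14
  u, v, s1, s2, s3 ≥ 0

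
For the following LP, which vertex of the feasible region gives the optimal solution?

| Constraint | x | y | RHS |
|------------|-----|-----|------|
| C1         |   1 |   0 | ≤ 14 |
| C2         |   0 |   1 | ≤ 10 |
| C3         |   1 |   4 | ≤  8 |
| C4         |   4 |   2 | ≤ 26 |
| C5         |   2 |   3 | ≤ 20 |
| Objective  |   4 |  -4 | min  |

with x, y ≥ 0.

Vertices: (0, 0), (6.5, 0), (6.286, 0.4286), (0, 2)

Evaluate the objective at each vertex of the feasible region:
  z(0, 0) = 0
  z(6.5, 0) = 26
  z(6.286, 0.4286) = 23.43
  z(0, 2) = -8  ←
The minimum is at x = 0, y = 2.

(0, 2)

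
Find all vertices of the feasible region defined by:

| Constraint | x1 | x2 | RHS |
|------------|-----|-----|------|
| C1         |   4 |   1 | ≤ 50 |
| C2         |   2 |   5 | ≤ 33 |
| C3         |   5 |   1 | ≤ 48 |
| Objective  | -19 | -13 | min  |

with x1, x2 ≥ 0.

(0, 0), (9.6, 0), (9, 3), (0, 6.6)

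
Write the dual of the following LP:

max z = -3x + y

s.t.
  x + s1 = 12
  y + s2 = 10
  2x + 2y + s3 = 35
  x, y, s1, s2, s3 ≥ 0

Primal max cᵀx s.t. Ax ≤ b, x ≥ 0  →  Dual min bᵀy s.t. Aᵀy ≥ c, y ≥ 0.

Minimize: z = 12y1 + 10y2 + 35y3

Subject to:
  y1 + 2y3 ≥ -3
  y2 + 2y3 ≥ 1
  y1, y2, y3 ≥ 0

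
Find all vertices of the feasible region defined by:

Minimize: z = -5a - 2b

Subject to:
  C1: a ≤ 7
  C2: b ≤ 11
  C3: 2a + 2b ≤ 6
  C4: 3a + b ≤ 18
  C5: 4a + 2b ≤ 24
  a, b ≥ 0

(0, 0), (3, 0), (0, 3)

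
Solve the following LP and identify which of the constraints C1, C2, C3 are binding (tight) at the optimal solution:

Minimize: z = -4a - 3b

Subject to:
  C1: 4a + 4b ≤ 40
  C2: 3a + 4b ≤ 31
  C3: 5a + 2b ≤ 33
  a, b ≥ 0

At a = 5, b = 4, compute slack b - a·x for each constraint:
  C1: 40 − 36 = 4  (slack)
  C2: 31 − 31 = 0  (binding)
  C3: 33 − 33 = 0  (binding)

Optimal: a = 5, b = 4
Binding: C2, C3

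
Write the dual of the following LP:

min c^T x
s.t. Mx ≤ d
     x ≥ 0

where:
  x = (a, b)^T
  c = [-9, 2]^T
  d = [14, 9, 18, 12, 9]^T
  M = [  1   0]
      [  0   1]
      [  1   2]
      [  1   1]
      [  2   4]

Primal min cᵀx s.t. Ax ≤ b, x ≥ 0  →  Dual max −bᵀy s.t. Aᵀy ≥ −c, y ≥ 0.

Maximize: z = -14y1 - 9y2 - 18y3 - 12y4 - 9y5

Subject to:
  y1 + y3 + y4 + 2y5 ≥ 9
  y2 + 2y3 + y4 + 4y5 ≥ -2
  y1, y2, y3, y4, y5 ≥ 0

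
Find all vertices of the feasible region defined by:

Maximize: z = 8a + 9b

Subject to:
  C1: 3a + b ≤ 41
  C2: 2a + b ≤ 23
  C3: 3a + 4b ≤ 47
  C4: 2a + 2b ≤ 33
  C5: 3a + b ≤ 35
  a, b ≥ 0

(0, 0), (11.5, 0), (9, 5), (0, 11.75)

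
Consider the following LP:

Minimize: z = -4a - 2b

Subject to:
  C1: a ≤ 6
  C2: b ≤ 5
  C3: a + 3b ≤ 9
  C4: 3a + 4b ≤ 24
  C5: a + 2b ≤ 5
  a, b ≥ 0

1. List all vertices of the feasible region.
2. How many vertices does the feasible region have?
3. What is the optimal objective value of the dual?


1. (0, 0), (5, 0), (0, 2.5)
2. 3
3. -20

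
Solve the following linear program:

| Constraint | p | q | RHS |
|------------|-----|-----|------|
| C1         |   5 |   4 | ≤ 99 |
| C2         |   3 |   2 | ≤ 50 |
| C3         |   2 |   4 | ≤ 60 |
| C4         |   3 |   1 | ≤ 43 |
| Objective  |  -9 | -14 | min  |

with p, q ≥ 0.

Evaluate the objective at each vertex of the feasible region:
  z(0, 0) = 0
  z(14.33, 0) = -129
  z(12, 7) = -206
  z(10, 10) = -230  ←
  z(0, 15) = -210
The minimum is at p = 10, q = 10.

p = 10, q = 10, z = -230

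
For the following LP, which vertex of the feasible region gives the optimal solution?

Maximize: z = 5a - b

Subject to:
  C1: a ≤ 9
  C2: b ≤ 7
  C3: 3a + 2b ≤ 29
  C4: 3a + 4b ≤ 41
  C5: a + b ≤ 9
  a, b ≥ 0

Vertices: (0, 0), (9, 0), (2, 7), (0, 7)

Evaluate the objective at each vertex of the feasible region:
  z(0, 0) = 0
  z(9, 0) = 45  ←
  z(2, 7) = 3
  z(0, 7) = -7
The maximum is at a = 9, b = 0.

(9, 0)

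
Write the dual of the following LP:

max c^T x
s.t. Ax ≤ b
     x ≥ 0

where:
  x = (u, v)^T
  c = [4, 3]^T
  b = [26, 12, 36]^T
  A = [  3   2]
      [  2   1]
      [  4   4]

Primal max cᵀx s.t. Ax ≤ b, x ≥ 0  →  Dual min bᵀy s.t. Aᵀy ≥ c, y ≥ 0.

Minimize: z = 26y1 + 12y2 + 36y3

Subject to:
  3y1 + 2y2 + 4y3 ≥ 4
  2y1 + y2 + 4y3 ≥ 3
  y1, y2, y3 ≥ 0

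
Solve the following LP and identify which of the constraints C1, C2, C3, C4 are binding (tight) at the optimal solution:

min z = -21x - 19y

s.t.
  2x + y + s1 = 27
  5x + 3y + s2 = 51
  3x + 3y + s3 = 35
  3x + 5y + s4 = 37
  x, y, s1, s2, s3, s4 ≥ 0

At x = 9, y = 2, compute slack b - a·x for each constraint:
  C1: 27 − 20 = 7  (slack)
  C2: 51 − 51 = 0  (binding)
  C3: 35 − 33 = 2  (slack)
  C4: 37 − 37 = 0  (binding)

Optimal: x = 9, y = 2
Binding: C2, C4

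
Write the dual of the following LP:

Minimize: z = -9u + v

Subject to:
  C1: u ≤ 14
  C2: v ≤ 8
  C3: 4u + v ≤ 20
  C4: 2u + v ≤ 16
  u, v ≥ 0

Primal min cᵀx s.t. Ax ≤ b, x ≥ 0  →  Dual max −bᵀy s.t. Aᵀy ≥ −c, y ≥ 0.

Maximize: z = -14y1 - 8y2 - 20y3 - 16y4

Subject to:
  y1 + 4y3 + 2y4 ≥ 9
  y2 + y3 + y4 ≥ -1
  y1, y2, y3, y4 ≥ 0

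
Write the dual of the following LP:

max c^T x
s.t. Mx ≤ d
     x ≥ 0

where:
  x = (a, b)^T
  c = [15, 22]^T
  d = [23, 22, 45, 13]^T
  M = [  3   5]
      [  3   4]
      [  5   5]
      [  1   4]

Primal max cᵀx s.t. Ax ≤ b, x ≥ 0  →  Dual min bᵀy s.t. Aᵀy ≥ c, y ≥ 0.

Minimize: z = 23y1 + 22y2 + 45y3 + 13y4

Subject to:
  3y1 + 3y2 + 5y3 + y4 ≥ 15
  5y1 + 4y2 + 5y3 + 4y4 ≥ 22
  y1, y2, y3, y4 ≥ 0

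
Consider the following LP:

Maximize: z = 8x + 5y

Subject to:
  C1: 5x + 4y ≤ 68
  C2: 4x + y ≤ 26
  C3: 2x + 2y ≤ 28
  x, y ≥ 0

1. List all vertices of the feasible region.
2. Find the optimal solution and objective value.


1. (0, 0), (6.5, 0), (4, 10), (0, 14)
2. x = 4, y = 10, z = 82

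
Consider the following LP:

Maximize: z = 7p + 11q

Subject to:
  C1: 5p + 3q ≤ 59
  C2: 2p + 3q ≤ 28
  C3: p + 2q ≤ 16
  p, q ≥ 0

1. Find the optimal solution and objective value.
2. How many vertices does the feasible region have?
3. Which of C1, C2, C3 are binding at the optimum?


1. p = 8, q = 4, z = 100
2. 5
3. C2, C3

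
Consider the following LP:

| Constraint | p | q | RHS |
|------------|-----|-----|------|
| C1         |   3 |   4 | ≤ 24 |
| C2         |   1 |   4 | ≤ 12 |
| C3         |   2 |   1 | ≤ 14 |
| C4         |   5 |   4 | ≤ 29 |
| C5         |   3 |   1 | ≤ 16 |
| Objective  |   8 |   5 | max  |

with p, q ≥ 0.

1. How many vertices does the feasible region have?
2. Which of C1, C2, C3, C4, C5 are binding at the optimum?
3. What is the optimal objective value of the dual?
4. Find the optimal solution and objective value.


1. 5
2. C4, C5
3. 45
4. p = 5, q = 1, z = 45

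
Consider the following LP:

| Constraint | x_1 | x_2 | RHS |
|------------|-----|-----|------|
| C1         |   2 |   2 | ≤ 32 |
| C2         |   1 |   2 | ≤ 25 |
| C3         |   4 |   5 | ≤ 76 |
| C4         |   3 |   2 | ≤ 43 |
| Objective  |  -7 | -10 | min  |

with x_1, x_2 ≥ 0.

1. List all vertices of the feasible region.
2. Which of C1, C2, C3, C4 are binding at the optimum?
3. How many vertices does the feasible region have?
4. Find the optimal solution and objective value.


1. (0, 0), (14.33, 0), (11, 5), (7, 9), (0, 12.5)
2. C1, C2
3. 5
4. x_1 = 7, x_2 = 9, z = -139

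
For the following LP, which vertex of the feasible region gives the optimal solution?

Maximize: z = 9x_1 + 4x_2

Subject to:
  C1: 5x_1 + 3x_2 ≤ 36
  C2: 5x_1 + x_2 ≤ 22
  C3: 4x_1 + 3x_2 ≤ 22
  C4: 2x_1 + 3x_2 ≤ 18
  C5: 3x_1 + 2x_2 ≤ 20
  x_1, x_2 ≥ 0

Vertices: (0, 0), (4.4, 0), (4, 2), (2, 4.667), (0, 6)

Evaluate the objective at each vertex of the feasible region:
  z(0, 0) = 0
  z(4.4, 0) = 39.6
  z(4, 2) = 44  ←
  z(2, 4.667) = 36.67
  z(0, 6) = 24
The maximum is at x_1 = 4, x_2 = 2.

(4, 2)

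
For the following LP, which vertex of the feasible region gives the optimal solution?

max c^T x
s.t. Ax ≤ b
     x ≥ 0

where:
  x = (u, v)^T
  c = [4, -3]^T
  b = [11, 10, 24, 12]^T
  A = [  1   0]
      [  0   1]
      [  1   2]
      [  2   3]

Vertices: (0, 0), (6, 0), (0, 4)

Evaluate the objective at each vertex of the feasible region:
  z(0, 0) = 0
  z(6, 0) = 24  ←
  z(0, 4) = -12
The maximum is at u = 6, v = 0.

(6, 0)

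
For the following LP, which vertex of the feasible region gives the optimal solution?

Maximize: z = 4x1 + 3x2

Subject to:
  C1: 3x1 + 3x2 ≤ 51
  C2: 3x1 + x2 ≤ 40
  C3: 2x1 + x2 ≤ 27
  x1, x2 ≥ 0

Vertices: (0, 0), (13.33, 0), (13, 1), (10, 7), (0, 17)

Evaluate the objective at each vertex of the feasible region:
  z(0, 0) = 0
  z(13.33, 0) = 53.33
  z(13, 1) = 55
  z(10, 7) = 61  ←
  z(0, 17) = 51
The maximum is at x1 = 10, x2 = 7.

(10, 7)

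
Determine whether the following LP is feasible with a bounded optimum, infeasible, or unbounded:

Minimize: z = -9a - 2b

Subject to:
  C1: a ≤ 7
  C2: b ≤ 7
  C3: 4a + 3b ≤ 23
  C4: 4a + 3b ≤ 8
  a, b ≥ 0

Feasible with a bounded optimal solution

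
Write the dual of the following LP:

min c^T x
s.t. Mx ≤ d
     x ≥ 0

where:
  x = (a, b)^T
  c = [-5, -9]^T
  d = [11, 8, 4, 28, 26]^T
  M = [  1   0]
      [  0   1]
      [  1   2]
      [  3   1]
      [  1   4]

Primal min cᵀx s.t. Ax ≤ b, x ≥ 0  →  Dual max −bᵀy s.t. Aᵀy ≥ −c, y ≥ 0.

Maximize: z = -11y1 - 8y2 - 4y3 - 28y4 - 26y5

Subject to:
  y1 + y3 + 3y4 + y5 ≥ 5
  y2 + 2y3 + y4 + 4y5 ≥ 9
  y1, y2, y3, y4, y5 ≥ 0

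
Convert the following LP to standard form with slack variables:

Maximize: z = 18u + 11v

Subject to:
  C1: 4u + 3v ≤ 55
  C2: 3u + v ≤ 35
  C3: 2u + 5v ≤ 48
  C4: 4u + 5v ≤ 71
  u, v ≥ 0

max z = 18u + 11v

s.t.
  4u + 3v + s1 = 55
  3u + v + s2 = 35
  2u + 5v + s3 = 48
  4u + 5v + s4 = 71
  u, v, s1, s2, s3, s4 ≥ 0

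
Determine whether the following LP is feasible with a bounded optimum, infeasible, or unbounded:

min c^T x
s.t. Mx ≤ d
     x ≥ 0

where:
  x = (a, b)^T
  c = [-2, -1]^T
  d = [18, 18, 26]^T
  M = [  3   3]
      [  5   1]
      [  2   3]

Feasible with a bounded optimal solution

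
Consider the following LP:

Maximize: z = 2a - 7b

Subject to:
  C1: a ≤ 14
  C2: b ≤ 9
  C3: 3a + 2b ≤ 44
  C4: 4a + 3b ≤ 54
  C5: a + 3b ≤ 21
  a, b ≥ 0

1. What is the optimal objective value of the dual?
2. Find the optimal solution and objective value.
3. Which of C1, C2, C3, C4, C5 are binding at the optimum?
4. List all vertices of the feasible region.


1. 27
2. a = 13.5, b = 0, z = 27
3. C4
4. (0, 0), (13.5, 0), (11, 3.333), (0, 7)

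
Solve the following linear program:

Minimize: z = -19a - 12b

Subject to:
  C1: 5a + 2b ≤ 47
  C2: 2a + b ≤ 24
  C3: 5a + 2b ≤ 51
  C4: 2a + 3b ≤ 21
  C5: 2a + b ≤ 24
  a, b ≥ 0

Evaluate the objective at each vertex of the feasible region:
  z(0, 0) = 0
  z(9.4, 0) = -178.6
  z(9, 1) = -183  ←
  z(0, 7) = -84
The minimum is at a = 9, b = 1.

a = 9, b = 1, z = -183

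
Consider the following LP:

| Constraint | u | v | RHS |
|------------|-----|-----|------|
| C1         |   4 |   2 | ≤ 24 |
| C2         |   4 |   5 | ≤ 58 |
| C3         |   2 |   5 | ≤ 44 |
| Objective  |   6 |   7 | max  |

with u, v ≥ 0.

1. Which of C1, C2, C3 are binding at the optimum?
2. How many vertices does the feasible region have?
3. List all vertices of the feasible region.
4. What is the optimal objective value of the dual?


1. C1, C3
2. 4
3. (0, 0), (6, 0), (2, 8), (0, 8.8)
4. 68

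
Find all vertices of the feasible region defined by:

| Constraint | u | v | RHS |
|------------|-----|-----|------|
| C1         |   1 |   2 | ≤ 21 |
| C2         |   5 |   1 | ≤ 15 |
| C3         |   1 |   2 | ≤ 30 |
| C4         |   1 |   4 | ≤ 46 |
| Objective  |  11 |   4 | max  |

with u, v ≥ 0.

(0, 0), (3, 0), (1, 10), (0, 10.5)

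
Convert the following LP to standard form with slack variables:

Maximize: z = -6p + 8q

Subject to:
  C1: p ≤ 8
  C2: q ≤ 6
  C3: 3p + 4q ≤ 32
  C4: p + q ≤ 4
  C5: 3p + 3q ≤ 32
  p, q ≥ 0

max z = -6p + 8q

s.t.
  p + s1 = 8
  q + s2 = 6
  3p + 4q + s3 = 32
  p + q + s4 = 4
  3p + 3q + s5 = 32
  p, q, s1, s2, s3, s4, s5 ≥ 0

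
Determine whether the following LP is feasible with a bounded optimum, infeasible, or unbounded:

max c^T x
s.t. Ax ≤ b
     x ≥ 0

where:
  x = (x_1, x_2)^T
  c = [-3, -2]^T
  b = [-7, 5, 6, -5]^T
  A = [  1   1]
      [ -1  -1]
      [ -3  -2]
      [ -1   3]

Infeasible (no feasible solution exists)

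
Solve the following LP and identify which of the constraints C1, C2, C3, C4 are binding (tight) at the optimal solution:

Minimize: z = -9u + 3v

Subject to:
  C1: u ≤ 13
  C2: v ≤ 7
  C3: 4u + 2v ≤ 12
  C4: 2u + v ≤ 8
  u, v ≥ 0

At u = 3, v = 0, compute slack b - a·x for each constraint:
  C1: 13 − 3 = 10  (slack)
  C2: 7 − 0 = 7  (slack)
  C3: 12 − 12 = 0  (binding)
  C4: 8 − 6 = 2  (slack)

Optimal: u = 3, v = 0
Binding: C3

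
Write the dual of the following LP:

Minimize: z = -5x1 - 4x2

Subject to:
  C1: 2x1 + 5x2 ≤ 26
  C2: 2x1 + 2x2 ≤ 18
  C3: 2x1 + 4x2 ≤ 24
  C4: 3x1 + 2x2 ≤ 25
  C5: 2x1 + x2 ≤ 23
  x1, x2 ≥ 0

Primal min cᵀx s.t. Ax ≤ b, x ≥ 0  →  Dual max −bᵀy s.t. Aᵀy ≥ −c, y ≥ 0.

Maximize: z = -26y1 - 18y2 - 24y3 - 25y4 - 23y5

Subject to:
  2y1 + 2y2 + 2y3 + 3y4 + 2y5 ≥ 5
  5y1 + 2y2 + 4y3 + 2y4 + y5 ≥ 4
  y1, y2, y3, y4, y5 ≥ 0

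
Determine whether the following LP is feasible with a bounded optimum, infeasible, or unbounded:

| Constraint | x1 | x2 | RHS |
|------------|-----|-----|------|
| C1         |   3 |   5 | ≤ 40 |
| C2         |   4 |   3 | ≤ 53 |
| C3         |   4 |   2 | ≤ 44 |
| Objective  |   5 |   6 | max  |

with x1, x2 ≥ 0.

Feasible with a bounded optimal solution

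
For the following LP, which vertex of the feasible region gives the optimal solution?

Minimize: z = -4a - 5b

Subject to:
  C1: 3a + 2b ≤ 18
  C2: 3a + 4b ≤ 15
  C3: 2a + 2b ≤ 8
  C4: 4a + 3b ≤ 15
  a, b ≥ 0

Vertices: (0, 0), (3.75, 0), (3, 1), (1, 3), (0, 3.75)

Evaluate the objective at each vertex of the feasible region:
  z(0, 0) = 0
  z(3.75, 0) = -15
  z(3, 1) = -17
  z(1, 3) = -19  ←
  z(0, 3.75) = -18.75
The minimum is at a = 1, b = 3.

(1, 3)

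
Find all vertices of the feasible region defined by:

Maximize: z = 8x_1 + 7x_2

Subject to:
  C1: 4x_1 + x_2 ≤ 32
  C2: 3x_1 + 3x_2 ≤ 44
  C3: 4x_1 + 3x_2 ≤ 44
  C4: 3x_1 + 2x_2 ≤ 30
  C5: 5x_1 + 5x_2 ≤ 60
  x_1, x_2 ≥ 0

(0, 0), (8, 0), (6.8, 4.8), (6, 6), (0, 12)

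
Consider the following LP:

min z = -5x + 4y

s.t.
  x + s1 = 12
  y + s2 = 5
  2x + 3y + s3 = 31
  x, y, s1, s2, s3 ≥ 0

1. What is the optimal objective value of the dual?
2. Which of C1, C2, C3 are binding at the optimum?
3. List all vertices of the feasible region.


1. -60
2. C1
3. (0, 0), (12, 0), (12, 2.333), (8, 5), (0, 5)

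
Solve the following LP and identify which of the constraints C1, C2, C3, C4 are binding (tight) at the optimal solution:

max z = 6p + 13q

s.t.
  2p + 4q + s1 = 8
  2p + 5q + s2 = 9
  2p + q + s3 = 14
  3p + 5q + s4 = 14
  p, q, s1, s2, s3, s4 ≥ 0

At p = 2, q = 1, compute slack b - a·x for each constraint:
  C1: 8 − 8 = 0  (binding)
  C2: 9 − 9 = 0  (binding)
  C3: 14 − 5 = 9  (slack)
  C4: 14 − 11 = 3  (slack)

Optimal: p = 2, q = 1
Binding: C1, C2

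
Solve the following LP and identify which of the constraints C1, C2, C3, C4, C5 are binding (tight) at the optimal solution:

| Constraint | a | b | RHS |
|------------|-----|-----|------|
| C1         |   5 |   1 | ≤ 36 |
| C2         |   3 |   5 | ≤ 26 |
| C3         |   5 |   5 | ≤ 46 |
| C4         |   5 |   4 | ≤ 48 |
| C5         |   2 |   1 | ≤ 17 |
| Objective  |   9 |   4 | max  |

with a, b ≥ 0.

At a = 7, b = 1, compute slack b - a·x for each constraint:
  C1: 36 − 36 = 0  (binding)
  C2: 26 − 26 = 0  (binding)
  C3: 46 − 40 = 6  (slack)
  C4: 48 − 39 = 9  (slack)
  C5: 17 − 15 = 2  (slack)

Optimal: a = 7, b = 1
Binding: C1, C2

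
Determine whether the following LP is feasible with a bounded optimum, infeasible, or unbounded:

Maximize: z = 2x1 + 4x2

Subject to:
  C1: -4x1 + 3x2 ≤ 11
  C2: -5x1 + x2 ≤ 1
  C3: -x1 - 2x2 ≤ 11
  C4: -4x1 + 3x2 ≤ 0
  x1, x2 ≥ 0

Unbounded (objective can increase without bound)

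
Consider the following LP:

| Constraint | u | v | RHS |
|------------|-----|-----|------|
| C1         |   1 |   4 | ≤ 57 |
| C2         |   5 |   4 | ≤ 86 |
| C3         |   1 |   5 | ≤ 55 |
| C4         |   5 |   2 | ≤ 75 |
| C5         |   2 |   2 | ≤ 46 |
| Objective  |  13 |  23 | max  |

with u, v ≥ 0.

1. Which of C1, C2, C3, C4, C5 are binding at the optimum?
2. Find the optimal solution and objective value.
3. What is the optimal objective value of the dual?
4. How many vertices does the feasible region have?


1. C2, C3
2. u = 10, v = 9, z = 337
3. 337
4. 5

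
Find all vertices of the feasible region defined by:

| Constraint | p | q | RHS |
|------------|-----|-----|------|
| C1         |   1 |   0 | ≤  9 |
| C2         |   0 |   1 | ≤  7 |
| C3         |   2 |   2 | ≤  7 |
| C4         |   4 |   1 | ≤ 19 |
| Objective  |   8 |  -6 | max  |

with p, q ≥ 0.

(0, 0), (3.5, 0), (0, 3.5)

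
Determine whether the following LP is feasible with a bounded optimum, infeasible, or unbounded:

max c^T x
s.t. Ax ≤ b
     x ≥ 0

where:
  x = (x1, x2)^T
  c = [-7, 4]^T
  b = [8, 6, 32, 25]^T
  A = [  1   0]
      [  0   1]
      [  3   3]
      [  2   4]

Feasible with a bounded optimal solution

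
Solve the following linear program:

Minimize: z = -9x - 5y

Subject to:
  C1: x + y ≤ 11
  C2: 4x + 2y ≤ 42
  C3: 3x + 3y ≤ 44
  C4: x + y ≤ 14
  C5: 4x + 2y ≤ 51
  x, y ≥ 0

Evaluate the objective at each vertex of the feasible region:
  z(0, 0) = 0
  z(10.5, 0) = -94.5
  z(10, 1) = -95  ←
  z(0, 11) = -55
The minimum is at x = 10, y = 1.

x = 10, y = 1, z = -95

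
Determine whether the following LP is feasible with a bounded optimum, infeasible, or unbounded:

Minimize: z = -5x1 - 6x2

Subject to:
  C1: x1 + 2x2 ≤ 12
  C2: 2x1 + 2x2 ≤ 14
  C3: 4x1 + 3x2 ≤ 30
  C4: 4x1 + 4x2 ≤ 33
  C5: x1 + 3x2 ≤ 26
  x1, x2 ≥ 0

Feasible with a bounded optimal solution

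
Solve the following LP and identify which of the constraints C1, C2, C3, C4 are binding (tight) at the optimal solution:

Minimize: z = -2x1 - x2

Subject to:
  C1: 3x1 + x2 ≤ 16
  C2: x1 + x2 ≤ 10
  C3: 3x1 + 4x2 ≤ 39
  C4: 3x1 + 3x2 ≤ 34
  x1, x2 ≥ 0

At x1 = 3, x2 = 7, compute slack b - a·x for each constraint:
  C1: 16 − 16 = 0  (binding)
  C2: 10 − 10 = 0  (binding)
  C3: 39 − 37 = 2  (slack)
  C4: 34 − 30 = 4  (slack)

Optimal: x1 = 3, x2 = 7
Binding: C1, C2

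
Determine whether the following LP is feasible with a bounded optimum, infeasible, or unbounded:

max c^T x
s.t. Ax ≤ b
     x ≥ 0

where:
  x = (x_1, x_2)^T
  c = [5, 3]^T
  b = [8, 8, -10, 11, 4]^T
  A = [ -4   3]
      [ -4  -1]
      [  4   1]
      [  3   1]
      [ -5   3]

Infeasible (no feasible solution exists)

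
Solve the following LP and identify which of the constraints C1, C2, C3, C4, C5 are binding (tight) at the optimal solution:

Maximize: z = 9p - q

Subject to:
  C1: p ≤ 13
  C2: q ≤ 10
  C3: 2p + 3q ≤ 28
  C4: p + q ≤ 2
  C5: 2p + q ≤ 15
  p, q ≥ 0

At p = 2, q = 0, compute slack b - a·x for each constraint:
  C1: 13 − 2 = 11  (slack)
  C2: 10 − 0 = 10  (slack)
  C3: 28 − 4 = 24  (slack)
  C4: 2 − 2 = 0  (binding)
  C5: 15 − 4 = 11  (slack)

Optimal: p = 2, q = 0
Binding: C4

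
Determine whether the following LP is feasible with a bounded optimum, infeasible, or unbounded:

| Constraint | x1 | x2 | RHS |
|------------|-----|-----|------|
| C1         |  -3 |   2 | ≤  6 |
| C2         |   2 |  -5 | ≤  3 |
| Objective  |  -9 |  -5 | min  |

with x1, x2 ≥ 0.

Unbounded (objective can decrease without bound)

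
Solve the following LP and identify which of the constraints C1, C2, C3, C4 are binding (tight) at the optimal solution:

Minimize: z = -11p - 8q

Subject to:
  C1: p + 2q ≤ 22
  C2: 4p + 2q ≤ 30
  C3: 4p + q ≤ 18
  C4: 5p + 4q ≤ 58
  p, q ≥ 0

At p = 2, q = 10, compute slack b - a·x for each constraint:
  C1: 22 − 22 = 0  (binding)
  C2: 30 − 28 = 2  (slack)
  C3: 18 − 18 = 0  (binding)
  C4: 58 − 50 = 8  (slack)

Optimal: p = 2, q = 10
Binding: C1, C3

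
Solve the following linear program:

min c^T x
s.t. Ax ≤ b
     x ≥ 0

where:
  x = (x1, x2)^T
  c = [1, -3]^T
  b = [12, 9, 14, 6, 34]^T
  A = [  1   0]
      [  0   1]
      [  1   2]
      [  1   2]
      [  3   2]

Evaluate the objective at each vertex of the feasible region:
  z(0, 0) = 0
  z(6, 0) = 6
  z(0, 3) = -9  ←
The minimum is at x1 = 0, x2 = 3.

x1 = 0, x2 = 3, z = -9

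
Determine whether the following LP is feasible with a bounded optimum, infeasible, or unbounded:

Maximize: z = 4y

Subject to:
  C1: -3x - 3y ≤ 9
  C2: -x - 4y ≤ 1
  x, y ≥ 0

Unbounded (objective can increase without bound)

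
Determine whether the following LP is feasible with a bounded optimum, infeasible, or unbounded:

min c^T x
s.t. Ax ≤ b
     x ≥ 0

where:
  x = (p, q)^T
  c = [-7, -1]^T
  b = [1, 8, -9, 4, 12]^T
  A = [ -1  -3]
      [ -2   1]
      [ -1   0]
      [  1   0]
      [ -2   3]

Infeasible (no feasible solution exists)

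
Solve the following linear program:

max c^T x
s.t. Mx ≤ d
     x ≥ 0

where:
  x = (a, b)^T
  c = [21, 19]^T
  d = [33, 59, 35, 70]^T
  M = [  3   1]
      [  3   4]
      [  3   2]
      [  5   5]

Evaluate the objective at each vertex of the feasible region:
  z(0, 0) = 0
  z(11, 0) = 231
  z(10.33, 2) = 255
  z(7, 7) = 280  ←
  z(0, 14) = 266
The maximum is at a = 7, b = 7.

a = 7, b = 7, z = 280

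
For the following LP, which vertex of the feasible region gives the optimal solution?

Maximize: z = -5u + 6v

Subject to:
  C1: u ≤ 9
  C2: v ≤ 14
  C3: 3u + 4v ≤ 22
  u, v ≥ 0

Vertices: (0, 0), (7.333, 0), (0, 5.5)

Evaluate the objective at each vertex of the feasible region:
  z(0, 0) = 0
  z(7.333, 0) = -36.67
  z(0, 5.5) = 33  ←
The maximum is at u = 0, v = 5.5.

(0, 5.5)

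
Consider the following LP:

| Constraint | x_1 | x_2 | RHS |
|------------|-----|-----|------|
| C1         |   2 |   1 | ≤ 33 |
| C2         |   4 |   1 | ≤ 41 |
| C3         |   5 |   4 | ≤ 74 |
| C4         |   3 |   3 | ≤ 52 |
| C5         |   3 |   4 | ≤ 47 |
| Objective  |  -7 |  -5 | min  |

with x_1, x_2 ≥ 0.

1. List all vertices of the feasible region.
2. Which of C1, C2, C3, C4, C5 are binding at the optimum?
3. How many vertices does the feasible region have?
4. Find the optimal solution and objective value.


1. (0, 0), (10.25, 0), (9, 5), (0, 11.75)
2. C2, C5
3. 4
4. x_1 = 9, x_2 = 5, z = -88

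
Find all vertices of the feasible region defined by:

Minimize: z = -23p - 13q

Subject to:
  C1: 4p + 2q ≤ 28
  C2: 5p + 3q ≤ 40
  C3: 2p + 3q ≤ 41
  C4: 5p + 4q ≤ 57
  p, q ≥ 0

(0, 0), (7, 0), (2, 10), (0, 13.33)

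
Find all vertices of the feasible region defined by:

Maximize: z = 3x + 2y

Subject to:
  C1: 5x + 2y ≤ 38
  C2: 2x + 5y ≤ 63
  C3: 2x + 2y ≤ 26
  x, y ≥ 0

(0, 0), (7.6, 0), (4, 9), (0.6667, 12.33), (0, 12.6)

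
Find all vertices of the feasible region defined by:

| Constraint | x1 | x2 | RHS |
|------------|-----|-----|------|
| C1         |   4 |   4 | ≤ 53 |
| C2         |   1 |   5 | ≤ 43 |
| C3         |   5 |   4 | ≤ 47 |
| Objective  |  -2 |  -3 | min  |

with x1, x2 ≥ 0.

(0, 0), (9.4, 0), (3, 8), (0, 8.6)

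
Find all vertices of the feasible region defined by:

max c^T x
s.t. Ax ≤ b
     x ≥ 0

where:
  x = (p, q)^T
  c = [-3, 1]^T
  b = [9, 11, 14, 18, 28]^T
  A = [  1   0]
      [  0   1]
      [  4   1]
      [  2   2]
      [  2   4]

(0, 0), (3.5, 0), (2, 6), (0, 7)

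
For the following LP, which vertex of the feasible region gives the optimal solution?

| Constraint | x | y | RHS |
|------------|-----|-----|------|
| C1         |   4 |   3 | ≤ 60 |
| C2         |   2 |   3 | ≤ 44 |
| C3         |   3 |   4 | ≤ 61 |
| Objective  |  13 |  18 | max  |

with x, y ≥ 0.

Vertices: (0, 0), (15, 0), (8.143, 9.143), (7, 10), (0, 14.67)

Evaluate the objective at each vertex of the feasible region:
  z(0, 0) = 0
  z(15, 0) = 195
  z(8.143, 9.143) = 270.4
  z(7, 10) = 271  ←
  z(0, 14.67) = 264
The maximum is at x = 7, y = 10.

(7, 10)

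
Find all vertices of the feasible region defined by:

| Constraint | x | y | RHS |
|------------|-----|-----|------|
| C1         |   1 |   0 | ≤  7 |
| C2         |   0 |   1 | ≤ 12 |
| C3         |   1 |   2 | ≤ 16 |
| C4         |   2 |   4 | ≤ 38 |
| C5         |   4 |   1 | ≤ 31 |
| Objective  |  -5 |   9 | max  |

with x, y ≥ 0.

(0, 0), (7, 0), (7, 3), (6.571, 4.714), (0, 8)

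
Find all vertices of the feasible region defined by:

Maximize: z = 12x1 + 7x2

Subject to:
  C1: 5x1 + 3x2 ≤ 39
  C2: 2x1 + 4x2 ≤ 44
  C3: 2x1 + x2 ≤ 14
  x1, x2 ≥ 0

(0, 0), (7, 0), (3, 8), (1.714, 10.14), (0, 11)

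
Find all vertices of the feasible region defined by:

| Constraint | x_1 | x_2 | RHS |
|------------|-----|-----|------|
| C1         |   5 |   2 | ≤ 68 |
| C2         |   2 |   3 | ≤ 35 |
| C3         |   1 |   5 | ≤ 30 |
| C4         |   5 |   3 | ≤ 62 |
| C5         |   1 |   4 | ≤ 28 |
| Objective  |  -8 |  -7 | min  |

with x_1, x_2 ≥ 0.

(0, 0), (12.4, 0), (10, 4), (0, 6)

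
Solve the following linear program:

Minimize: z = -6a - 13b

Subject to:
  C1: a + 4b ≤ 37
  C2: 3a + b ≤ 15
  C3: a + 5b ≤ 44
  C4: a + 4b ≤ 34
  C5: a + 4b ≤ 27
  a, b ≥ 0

Evaluate the objective at each vertex of the feasible region:
  z(0, 0) = 0
  z(5, 0) = -30
  z(3, 6) = -96  ←
  z(0, 6.75) = -87.75
The minimum is at a = 3, b = 6.

a = 3, b = 6, z = -96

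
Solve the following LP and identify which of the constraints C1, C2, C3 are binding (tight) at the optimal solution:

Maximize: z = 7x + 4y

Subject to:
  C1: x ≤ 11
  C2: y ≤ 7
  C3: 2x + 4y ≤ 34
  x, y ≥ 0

At x = 11, y = 3, compute slack b - a·x for each constraint:
  C1: 11 − 11 = 0  (binding)
  C2: 7 − 3 = 4  (slack)
  C3: 34 − 34 = 0  (binding)

Optimal: x = 11, y = 3
Binding: C1, C3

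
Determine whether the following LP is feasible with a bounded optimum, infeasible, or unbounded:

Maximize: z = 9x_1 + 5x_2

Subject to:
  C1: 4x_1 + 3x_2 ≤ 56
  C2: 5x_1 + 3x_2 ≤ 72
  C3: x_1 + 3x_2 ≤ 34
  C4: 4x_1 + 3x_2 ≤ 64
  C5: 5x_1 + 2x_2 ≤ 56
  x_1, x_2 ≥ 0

Feasible with a bounded optimal solution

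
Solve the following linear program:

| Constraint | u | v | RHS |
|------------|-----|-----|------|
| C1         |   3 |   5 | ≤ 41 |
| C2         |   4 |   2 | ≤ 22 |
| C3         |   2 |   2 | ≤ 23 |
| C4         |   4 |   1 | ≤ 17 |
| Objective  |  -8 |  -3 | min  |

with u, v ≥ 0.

Evaluate the objective at each vertex of the feasible region:
  z(0, 0) = 0
  z(4.25, 0) = -34
  z(3, 5) = -39  ←
  z(2, 7) = -37
  z(0, 8.2) = -24.6
The minimum is at u = 3, v = 5.

u = 3, v = 5, z = -39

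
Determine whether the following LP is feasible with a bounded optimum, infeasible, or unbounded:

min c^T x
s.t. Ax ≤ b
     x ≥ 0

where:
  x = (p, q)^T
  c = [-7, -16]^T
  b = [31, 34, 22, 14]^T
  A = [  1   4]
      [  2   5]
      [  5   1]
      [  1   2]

Feasible with a bounded optimal solution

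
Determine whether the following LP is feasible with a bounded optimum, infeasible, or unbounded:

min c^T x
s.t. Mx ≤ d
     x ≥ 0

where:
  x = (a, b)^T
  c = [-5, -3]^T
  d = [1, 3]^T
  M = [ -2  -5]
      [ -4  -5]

Unbounded (objective can decrease without bound)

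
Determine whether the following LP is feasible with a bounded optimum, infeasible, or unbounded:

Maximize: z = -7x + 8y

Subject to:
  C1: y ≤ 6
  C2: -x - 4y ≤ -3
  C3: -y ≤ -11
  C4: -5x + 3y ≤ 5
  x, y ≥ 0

Infeasible (no feasible solution exists)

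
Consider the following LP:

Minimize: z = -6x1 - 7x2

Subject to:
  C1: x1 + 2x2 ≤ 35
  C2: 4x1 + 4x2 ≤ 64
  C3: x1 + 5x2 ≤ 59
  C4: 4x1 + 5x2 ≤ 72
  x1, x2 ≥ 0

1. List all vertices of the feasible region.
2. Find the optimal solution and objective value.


1. (0, 0), (16, 0), (8, 8), (4.333, 10.93), (0, 11.8)
2. x1 = 8, x2 = 8, z = -104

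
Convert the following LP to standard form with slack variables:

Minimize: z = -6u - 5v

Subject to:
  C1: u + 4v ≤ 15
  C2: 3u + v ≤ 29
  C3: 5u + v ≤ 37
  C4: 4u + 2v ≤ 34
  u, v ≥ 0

min z = -6u - 5v

s.t.
  u + 4v + s1 = 15
  3u + v + s2 = 29
  5u + v + s3 = 37
  4u + 2v + s4 = 34
  u, v, s1, s2, s3, s4 ≥ 0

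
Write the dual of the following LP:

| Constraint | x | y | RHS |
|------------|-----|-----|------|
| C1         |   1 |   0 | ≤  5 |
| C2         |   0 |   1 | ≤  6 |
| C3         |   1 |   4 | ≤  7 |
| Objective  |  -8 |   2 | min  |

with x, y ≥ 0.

Primal min cᵀx s.t. Ax ≤ b, x ≥ 0  →  Dual max −bᵀy s.t. Aᵀy ≥ −c, y ≥ 0.

Maximize: z = -5y1 - 6y2 - 7y3

Subject to:
  y1 + y3 ≥ 8
  y2 + 4y3 ≥ -2
  y1, y2, y3 ≥ 0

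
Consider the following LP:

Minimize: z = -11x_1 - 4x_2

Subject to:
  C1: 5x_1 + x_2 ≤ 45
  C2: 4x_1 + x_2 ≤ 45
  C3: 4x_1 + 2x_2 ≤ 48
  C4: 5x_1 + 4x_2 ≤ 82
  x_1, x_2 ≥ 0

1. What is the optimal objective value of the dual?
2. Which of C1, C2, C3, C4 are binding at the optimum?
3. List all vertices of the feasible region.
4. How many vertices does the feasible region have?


1. -117
2. C1, C3
3. (0, 0), (9, 0), (7, 10), (4.667, 14.67), (0, 20.5)
4. 5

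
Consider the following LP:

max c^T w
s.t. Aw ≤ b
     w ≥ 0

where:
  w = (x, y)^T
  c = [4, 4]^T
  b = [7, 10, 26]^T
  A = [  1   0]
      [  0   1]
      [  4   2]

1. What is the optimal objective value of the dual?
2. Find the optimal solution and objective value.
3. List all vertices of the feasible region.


1. 46
2. x = 1.5, y = 10, z = 46
3. (0, 0), (6.5, 0), (1.5, 10), (0, 10)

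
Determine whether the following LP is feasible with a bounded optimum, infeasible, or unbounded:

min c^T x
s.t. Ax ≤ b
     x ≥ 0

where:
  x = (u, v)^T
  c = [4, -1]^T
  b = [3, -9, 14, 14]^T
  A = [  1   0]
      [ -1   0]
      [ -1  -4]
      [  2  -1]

Infeasible (no feasible solution exists)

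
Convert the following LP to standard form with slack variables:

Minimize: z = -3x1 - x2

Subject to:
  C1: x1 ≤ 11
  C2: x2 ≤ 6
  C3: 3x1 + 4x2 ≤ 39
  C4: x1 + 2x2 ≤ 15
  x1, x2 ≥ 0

min z = -3x1 - x2

s.t.
  x1 + s1 = 11
  x2 + s2 = 6
  3x1 + 4x2 + s3 = 39
  x1 + 2x2 + s4 = 15
  x1, x2, s1, s2, s3, s4 ≥ 0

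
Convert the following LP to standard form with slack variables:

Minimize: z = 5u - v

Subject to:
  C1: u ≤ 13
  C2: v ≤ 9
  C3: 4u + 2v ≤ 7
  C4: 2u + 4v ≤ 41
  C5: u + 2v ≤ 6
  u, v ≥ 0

min z = 5u - v

s.t.
  u + s1 = 13
  v + s2 = 9
  4u + 2v + s3 = 7
  2u + 4v + s4 = 41
  u + 2v + s5 = 6
  u, v, s1, s2, s3, s4, s5 ≥ 0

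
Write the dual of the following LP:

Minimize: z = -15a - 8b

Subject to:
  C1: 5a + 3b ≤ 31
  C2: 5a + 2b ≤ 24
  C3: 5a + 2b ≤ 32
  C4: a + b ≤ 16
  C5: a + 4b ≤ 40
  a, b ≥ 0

Primal min cᵀx s.t. Ax ≤ b, x ≥ 0  →  Dual max −bᵀy s.t. Aᵀy ≥ −c, y ≥ 0.

Maximize: z = -31y1 - 24y2 - 32y3 - 16y4 - 40y5

Subject to:
  5y1 + 5y2 + 5y3 + y4 + y5 ≥ 15
  3y1 + 2y2 + 2y3 + y4 + 4y5 ≥ 8
  y1, y2, y3, y4, y5 ≥ 0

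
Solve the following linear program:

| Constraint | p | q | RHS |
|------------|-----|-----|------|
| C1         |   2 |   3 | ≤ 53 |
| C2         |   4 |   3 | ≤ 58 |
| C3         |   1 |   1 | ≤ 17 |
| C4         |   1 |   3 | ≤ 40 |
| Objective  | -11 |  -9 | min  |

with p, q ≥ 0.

Evaluate the objective at each vertex of the feasible region:
  z(0, 0) = 0
  z(14.5, 0) = -159.5
  z(7, 10) = -167  ←
  z(5.5, 11.5) = -164
  z(0, 13.33) = -120
The minimum is at p = 7, q = 10.

p = 7, q = 10, z = -167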